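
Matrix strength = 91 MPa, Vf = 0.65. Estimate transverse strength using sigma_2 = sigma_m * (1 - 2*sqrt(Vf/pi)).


factor = 1 - 2*sqrt(0.65/pi) = 0.0903
sigma_2 = 91 * 0.0903 = 8.21 MPa

8.21 MPa


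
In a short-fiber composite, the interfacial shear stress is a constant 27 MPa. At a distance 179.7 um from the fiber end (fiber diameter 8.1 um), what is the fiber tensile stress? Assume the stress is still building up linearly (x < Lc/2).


Force balance: sigma_f * (pi*d^2/4) = tau * (pi*d) * x  ->  sigma_f = 4 * tau * x / d
sigma_f = 4 * 27 * 179.7 / 8.1 = 2396.0 MPa

2396.0 MPa


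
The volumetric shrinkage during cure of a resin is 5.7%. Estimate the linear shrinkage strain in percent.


Linear shrinkage ≈ vol_shrink/3 = 5.7/3 = 1.9%

1.9%


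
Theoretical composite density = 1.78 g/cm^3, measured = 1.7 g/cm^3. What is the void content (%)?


Void% = (rho_theo - rho_actual)/rho_theo * 100 = (1.78 - 1.7)/1.78 * 100 = 4.49%

4.49%


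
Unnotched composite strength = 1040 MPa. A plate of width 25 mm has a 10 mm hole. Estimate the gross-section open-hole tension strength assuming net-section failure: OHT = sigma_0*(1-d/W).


OHT = sigma_0*(1-d/W) = 1040*(1-10/25) = 624.0 MPa

624.0 MPa


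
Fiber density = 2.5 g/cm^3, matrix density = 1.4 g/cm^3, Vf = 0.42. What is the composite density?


rho_c = rho_f*Vf + rho_m*(1-Vf) = 2.5*0.42 + 1.4*0.58 = 1.862 g/cm^3

1.862 g/cm^3


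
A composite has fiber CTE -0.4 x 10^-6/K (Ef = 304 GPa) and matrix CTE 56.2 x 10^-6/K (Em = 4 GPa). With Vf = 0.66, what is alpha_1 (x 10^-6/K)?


E1 = Ef*Vf + Em*(1-Vf) = 202.0
alpha_1 = (alpha_f*Ef*Vf + alpha_m*Em*(1-Vf))/E1 = -0.02 x 10^-6/K

-0.02 x 10^-6/K


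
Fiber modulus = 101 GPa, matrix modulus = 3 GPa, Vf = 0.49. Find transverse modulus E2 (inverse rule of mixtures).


1/E2 = Vf/Ef + (1-Vf)/Em = 0.49/101 + 0.51/3
E2 = 5.72 GPa

5.72 GPa


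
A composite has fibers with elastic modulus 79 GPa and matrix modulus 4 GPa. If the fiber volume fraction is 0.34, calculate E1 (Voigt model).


E1 = Ef*Vf + Em*(1-Vf) = 79*0.34 + 4*0.66 = 29.5 GPa

29.5 GPa


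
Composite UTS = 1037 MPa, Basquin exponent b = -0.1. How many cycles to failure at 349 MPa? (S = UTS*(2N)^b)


N = 0.5 * (S/UTS)^(1/b) = 0.5 * (349/1037)^(1/-0.1) = 26822.7498 cycles

26822.7498 cycles


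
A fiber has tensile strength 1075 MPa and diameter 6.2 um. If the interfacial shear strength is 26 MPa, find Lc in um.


Lc = sigma_f * d / (2 * tau_i) = 1075 * 6.2 / (2 * 26) = 128.2 um

128.2 um


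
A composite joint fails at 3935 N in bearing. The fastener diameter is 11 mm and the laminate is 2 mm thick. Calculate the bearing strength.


sigma_br = F/(d*h) = 3935/(11*2) = 178.9 MPa

178.9 MPa


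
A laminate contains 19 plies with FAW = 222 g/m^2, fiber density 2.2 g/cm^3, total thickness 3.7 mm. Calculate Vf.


Vf = n * FAW / (rho_f * h * 1000) = 19 * 222 / (2.2 * 3.7 * 1000) = 0.5182

0.5182


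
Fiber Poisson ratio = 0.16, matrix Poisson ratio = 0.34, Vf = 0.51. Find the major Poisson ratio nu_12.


nu_12 = nu_f*Vf + nu_m*(1-Vf) = 0.16*0.51 + 0.34*0.49 = 0.2482

0.2482


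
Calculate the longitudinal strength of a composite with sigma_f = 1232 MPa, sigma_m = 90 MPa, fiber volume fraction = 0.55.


sigma_1 = sigma_f*Vf + sigma_m*(1-Vf) = 1232*0.55 + 90*0.45 = 718.1 MPa

718.1 MPa


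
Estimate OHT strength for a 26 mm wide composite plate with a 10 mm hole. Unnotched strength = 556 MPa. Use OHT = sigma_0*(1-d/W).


OHT = sigma_0*(1-d/W) = 556*(1-10/26) = 342.2 MPa

342.2 MPa


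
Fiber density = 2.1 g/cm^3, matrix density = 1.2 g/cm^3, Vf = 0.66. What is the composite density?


rho_c = rho_f*Vf + rho_m*(1-Vf) = 2.1*0.66 + 1.2*0.34 = 1.794 g/cm^3

1.794 g/cm^3


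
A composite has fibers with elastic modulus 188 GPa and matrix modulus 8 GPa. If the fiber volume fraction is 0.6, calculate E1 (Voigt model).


E1 = Ef*Vf + Em*(1-Vf) = 188*0.6 + 8*0.4 = 116.0 GPa

116.0 GPa


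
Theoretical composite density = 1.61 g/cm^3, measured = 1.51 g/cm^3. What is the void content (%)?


Void% = (rho_theo - rho_actual)/rho_theo * 100 = (1.61 - 1.51)/1.61 * 100 = 6.21%

6.21%


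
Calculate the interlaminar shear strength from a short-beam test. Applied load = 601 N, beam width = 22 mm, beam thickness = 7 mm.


ILSS = 3F/(4bh) = 3*601/(4*22*7) = 2.93 MPa

2.93 MPa


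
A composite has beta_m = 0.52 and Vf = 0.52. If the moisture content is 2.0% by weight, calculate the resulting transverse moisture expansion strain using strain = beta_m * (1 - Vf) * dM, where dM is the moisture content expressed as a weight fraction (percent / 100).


dM = 2.0/100 = 0.02
strain = beta_m * (1-Vf) * dM = 0.52 * 0.48 * 0.02 = 0.004992

0.004992


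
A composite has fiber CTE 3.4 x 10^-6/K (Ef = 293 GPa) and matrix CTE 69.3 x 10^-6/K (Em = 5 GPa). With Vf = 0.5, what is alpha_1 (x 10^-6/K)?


E1 = Ef*Vf + Em*(1-Vf) = 149.0
alpha_1 = (alpha_f*Ef*Vf + alpha_m*Em*(1-Vf))/E1 = 4.51 x 10^-6/K

4.51 x 10^-6/K


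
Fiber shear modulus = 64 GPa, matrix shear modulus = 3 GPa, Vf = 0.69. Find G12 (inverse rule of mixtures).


1/G12 = Vf/Gf + (1-Vf)/Gm = 0.69/64 + 0.31/3
G12 = 8.76 GPa

8.76 GPa


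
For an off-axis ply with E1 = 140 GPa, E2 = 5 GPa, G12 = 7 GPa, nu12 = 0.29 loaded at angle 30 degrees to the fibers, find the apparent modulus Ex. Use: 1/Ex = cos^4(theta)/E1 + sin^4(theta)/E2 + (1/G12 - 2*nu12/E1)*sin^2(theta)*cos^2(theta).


cos^4(30) = 0.5625, sin^4(30) = 0.0625, sin^2(30)*cos^2(30) = 0.1875
1/G12 - 2*nu12/E1 = 1/7 - 2*0.29/140 = 0.138714 GPa^-1
1/Ex = 0.5625/140 + 0.0625/5 + 0.138714*0.1875 = 0.0425268 GPa^-1
Ex = 23.51 GPa

23.51 GPa


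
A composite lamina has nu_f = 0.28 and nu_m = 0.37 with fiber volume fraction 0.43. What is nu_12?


nu_12 = nu_f*Vf + nu_m*(1-Vf) = 0.28*0.43 + 0.37*0.57 = 0.3313

0.3313


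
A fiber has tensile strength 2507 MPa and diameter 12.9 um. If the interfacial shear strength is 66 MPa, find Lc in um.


Lc = sigma_f * d / (2 * tau_i) = 2507 * 12.9 / (2 * 66) = 245.0 um

245.0 um


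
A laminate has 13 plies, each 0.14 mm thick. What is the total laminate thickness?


h = n * t_ply = 13 * 0.14 = 1.82 mm

1.82 mm


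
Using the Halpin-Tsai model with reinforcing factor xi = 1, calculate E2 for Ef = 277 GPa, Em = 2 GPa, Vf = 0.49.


eta = (Ef/Em - 1)/(Ef/Em + xi) = (138.5 - 1)/(138.5 + 1) = 0.9857
E2 = Em*(1+xi*eta*Vf)/(1-eta*Vf) = 5.74 GPa

5.74 GPa


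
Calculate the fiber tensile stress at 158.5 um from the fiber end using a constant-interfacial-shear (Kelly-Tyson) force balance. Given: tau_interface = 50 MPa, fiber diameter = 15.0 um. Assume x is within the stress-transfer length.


Force balance: sigma_f * (pi*d^2/4) = tau * (pi*d) * x  ->  sigma_f = 4 * tau * x / d
sigma_f = 4 * 50 * 158.5 / 15.0 = 2113.3 MPa

2113.3 MPa


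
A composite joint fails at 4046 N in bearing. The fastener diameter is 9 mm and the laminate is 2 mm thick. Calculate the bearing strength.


sigma_br = F/(d*h) = 4046/(9*2) = 224.8 MPa

224.8 MPa


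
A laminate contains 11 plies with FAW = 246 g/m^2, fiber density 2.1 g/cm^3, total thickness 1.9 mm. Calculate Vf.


Vf = n * FAW / (rho_f * h * 1000) = 11 * 246 / (2.1 * 1.9 * 1000) = 0.6782

0.6782


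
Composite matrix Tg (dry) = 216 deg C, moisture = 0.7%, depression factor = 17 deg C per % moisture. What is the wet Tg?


Tg_wet = Tg_dry - k*moisture = 216 - 17*0.7 = 204.1 deg C

204.1 deg C


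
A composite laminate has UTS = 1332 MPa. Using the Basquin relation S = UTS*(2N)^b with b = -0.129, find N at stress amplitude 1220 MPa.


N = 0.5 * (S/UTS)^(1/b) = 0.5 * (1220/1332)^(1/-0.129) = 0.9878 cycles

0.9878 cycles


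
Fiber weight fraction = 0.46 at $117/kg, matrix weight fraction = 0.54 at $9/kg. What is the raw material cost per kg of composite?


Cost = cost_f*Wf + cost_m*Wm = 117*0.46 + 9*0.54 = $58.68/kg

$58.68/kg


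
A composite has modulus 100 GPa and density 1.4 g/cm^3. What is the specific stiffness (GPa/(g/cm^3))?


Specific stiffness = E/rho = 100/1.4 = 71.4 GPa/(g/cm^3)

71.4 GPa/(g/cm^3)


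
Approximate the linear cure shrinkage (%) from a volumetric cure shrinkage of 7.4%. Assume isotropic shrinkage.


Linear shrinkage ≈ vol_shrink/3 = 7.4/3 = 2.467%

2.467%


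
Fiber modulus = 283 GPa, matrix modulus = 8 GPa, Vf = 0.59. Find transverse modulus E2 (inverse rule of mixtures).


1/E2 = Vf/Ef + (1-Vf)/Em = 0.59/283 + 0.41/8
E2 = 18.75 GPa

18.75 GPa


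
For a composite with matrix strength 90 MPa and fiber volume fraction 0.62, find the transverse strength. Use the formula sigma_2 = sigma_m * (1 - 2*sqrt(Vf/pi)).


factor = 1 - 2*sqrt(0.62/pi) = 0.1115
sigma_2 = 90 * 0.1115 = 10.04 MPa

10.04 MPa


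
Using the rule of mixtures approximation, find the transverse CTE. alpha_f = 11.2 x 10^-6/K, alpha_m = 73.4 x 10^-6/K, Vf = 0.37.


alpha_2 = alpha_f*Vf + alpha_m*(1-Vf) = 11.2*0.37 + 73.4*0.63 = 50.4 x 10^-6/K

50.4 x 10^-6/K


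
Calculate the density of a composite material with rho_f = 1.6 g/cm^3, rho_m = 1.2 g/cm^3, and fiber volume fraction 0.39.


rho_c = rho_f*Vf + rho_m*(1-Vf) = 1.6*0.39 + 1.2*0.61 = 1.356 g/cm^3

1.356 g/cm^3


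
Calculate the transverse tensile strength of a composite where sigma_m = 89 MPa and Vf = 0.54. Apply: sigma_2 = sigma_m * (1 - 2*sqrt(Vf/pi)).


factor = 1 - 2*sqrt(0.54/pi) = 0.1708
sigma_2 = 89 * 0.1708 = 15.2 MPa

15.2 MPa


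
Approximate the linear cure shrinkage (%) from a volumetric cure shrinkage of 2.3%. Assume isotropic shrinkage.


Linear shrinkage ≈ vol_shrink/3 = 2.3/3 = 0.767%

0.767%


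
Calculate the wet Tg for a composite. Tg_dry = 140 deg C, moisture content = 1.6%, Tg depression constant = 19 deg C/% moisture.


Tg_wet = Tg_dry - k*moisture = 140 - 19*1.6 = 109.6 deg C

109.6 deg C


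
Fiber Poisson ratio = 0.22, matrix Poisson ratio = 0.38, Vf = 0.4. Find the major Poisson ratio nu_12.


nu_12 = nu_f*Vf + nu_m*(1-Vf) = 0.22*0.4 + 0.38*0.6 = 0.316

0.316


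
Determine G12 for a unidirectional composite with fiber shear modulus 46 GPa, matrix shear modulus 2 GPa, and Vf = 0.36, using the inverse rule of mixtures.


1/G12 = Vf/Gf + (1-Vf)/Gm = 0.36/46 + 0.64/2
G12 = 3.05 GPa

3.05 GPa


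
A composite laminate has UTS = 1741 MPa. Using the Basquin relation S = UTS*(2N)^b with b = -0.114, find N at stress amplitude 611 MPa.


N = 0.5 * (S/UTS)^(1/b) = 0.5 * (611/1741)^(1/-0.114) = 4876.0867 cycles

4876.0867 cycles


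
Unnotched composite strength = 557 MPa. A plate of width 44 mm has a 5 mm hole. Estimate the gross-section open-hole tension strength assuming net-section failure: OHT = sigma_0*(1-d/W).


OHT = sigma_0*(1-d/W) = 557*(1-5/44) = 493.7 MPa

493.7 MPa


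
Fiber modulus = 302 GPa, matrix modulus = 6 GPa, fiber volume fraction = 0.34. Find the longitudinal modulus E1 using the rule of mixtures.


E1 = Ef*Vf + Em*(1-Vf) = 302*0.34 + 6*0.66 = 106.64 GPa

106.64 GPa


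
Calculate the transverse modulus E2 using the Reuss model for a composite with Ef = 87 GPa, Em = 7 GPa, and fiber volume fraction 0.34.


1/E2 = Vf/Ef + (1-Vf)/Em = 0.34/87 + 0.66/7
E2 = 10.18 GPa

10.18 GPa


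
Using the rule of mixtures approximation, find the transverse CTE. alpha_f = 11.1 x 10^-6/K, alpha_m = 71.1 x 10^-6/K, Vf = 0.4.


alpha_2 = alpha_f*Vf + alpha_m*(1-Vf) = 11.1*0.4 + 71.1*0.6 = 47.1 x 10^-6/K

47.1 x 10^-6/K


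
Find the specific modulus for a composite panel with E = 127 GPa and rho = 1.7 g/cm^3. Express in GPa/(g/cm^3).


Specific stiffness = E/rho = 127/1.7 = 74.7 GPa/(g/cm^3)

74.7 GPa/(g/cm^3)


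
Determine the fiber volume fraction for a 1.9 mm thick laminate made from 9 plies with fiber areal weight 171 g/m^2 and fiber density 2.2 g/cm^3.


Vf = n * FAW / (rho_f * h * 1000) = 9 * 171 / (2.2 * 1.9 * 1000) = 0.3682

0.3682


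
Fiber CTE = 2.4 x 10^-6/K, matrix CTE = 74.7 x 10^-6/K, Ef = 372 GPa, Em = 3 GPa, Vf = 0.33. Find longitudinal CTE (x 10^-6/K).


E1 = Ef*Vf + Em*(1-Vf) = 124.77
alpha_1 = (alpha_f*Ef*Vf + alpha_m*Em*(1-Vf))/E1 = 3.56 x 10^-6/K

3.56 x 10^-6/K


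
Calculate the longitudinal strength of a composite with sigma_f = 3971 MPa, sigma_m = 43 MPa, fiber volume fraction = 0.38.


sigma_1 = sigma_f*Vf + sigma_m*(1-Vf) = 3971*0.38 + 43*0.62 = 1535.6 MPa

1535.6 MPa


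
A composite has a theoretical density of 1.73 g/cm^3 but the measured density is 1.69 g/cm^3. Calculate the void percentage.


Void% = (rho_theo - rho_actual)/rho_theo * 100 = (1.73 - 1.69)/1.73 * 100 = 2.31%

2.31%


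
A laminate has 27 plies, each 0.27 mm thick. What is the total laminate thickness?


h = n * t_ply = 27 * 0.27 = 7.29 mm

7.29 mm


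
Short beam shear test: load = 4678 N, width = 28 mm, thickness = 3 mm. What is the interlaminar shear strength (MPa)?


ILSS = 3F/(4bh) = 3*4678/(4*28*3) = 41.77 MPa

41.77 MPa


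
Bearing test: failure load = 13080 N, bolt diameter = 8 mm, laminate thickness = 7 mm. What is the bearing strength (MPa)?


sigma_br = F/(d*h) = 13080/(8*7) = 233.6 MPa

233.6 MPa


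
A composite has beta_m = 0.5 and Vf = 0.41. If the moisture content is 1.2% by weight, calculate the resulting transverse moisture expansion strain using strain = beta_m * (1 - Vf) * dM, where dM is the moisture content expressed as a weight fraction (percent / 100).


dM = 1.2/100 = 0.012
strain = beta_m * (1-Vf) * dM = 0.5 * 0.59 * 0.012 = 0.00354

0.00354


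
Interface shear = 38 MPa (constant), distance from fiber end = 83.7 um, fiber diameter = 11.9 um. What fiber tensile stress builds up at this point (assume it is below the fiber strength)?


Force balance: sigma_f * (pi*d^2/4) = tau * (pi*d) * x  ->  sigma_f = 4 * tau * x / d
sigma_f = 4 * 38 * 83.7 / 11.9 = 1069.1 MPa

1069.1 MPa


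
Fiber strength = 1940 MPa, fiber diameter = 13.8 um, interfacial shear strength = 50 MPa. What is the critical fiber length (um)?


Lc = sigma_f * d / (2 * tau_i) = 1940 * 13.8 / (2 * 50) = 267.7 um

267.7 um


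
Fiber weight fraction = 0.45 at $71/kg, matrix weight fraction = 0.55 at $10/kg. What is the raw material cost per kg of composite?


Cost = cost_f*Wf + cost_m*Wm = 71*0.45 + 10*0.55 = $37.45/kg

$37.45/kg


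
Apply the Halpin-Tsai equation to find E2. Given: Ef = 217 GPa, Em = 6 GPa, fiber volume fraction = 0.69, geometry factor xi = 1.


eta = (Ef/Em - 1)/(Ef/Em + xi) = (36.1667 - 1)/(36.1667 + 1) = 0.9462
E2 = Em*(1+xi*eta*Vf)/(1-eta*Vf) = 28.57 GPa

28.57 GPa


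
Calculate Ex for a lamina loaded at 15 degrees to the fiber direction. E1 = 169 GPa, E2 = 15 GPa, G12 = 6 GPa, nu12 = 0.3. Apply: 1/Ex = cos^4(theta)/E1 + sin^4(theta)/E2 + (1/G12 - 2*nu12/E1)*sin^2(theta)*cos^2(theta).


cos^4(15) = 0.870513, sin^4(15) = 0.004487, sin^2(15)*cos^2(15) = 0.0625
1/G12 - 2*nu12/E1 = 1/6 - 2*0.3/169 = 0.163116 GPa^-1
1/Ex = 0.870513/169 + 0.004487/15 + 0.163116*0.0625 = 0.0156449 GPa^-1
Ex = 63.92 GPa

63.92 GPa


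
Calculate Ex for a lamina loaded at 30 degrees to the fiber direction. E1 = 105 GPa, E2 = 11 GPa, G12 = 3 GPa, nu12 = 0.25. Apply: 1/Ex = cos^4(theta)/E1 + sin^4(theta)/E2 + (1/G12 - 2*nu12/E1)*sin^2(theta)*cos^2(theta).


cos^4(30) = 0.5625, sin^4(30) = 0.0625, sin^2(30)*cos^2(30) = 0.1875
1/G12 - 2*nu12/E1 = 1/3 - 2*0.25/105 = 0.328571 GPa^-1
1/Ex = 0.5625/105 + 0.0625/11 + 0.328571*0.1875 = 0.0726461 GPa^-1
Ex = 13.77 GPa

13.77 GPa


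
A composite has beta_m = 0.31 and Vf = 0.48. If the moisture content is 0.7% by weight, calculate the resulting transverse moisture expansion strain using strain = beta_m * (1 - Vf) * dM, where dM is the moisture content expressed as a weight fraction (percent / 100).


dM = 0.7/100 = 0.007
strain = beta_m * (1-Vf) * dM = 0.31 * 0.52 * 0.007 = 0.0011284

0.0011284


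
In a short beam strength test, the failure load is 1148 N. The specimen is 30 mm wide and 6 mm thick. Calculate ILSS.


ILSS = 3F/(4bh) = 3*1148/(4*30*6) = 4.78 MPa

4.78 MPa


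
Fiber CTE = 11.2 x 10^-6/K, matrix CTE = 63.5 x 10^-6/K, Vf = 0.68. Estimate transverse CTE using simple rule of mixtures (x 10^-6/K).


alpha_2 = alpha_f*Vf + alpha_m*(1-Vf) = 11.2*0.68 + 63.5*0.32 = 27.9 x 10^-6/K

27.9 x 10^-6/K


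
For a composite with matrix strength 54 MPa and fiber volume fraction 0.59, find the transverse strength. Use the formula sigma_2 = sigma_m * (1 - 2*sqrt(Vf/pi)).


factor = 1 - 2*sqrt(0.59/pi) = 0.1333
sigma_2 = 54 * 0.1333 = 7.2 MPa

7.2 MPa


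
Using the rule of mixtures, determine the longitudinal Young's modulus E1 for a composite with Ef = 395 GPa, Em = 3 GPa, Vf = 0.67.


E1 = Ef*Vf + Em*(1-Vf) = 395*0.67 + 3*0.33 = 265.64 GPa

265.64 GPa


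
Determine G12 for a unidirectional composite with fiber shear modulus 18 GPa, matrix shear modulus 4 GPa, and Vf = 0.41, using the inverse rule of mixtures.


1/G12 = Vf/Gf + (1-Vf)/Gm = 0.41/18 + 0.59/4
G12 = 5.87 GPa

5.87 GPa


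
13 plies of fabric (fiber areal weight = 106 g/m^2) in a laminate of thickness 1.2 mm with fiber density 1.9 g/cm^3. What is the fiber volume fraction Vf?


Vf = n * FAW / (rho_f * h * 1000) = 13 * 106 / (1.9 * 1.2 * 1000) = 0.6044

0.6044


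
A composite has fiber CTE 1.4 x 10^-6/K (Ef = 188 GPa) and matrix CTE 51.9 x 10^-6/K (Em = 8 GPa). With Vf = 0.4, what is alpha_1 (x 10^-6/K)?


E1 = Ef*Vf + Em*(1-Vf) = 80.0
alpha_1 = (alpha_f*Ef*Vf + alpha_m*Em*(1-Vf))/E1 = 4.43 x 10^-6/K

4.43 x 10^-6/K


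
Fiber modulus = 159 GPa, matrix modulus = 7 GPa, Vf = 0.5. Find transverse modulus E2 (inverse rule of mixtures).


1/E2 = Vf/Ef + (1-Vf)/Em = 0.5/159 + 0.5/7
E2 = 13.41 GPa

13.41 GPa


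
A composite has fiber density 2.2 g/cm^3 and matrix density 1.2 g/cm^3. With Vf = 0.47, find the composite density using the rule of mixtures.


rho_c = rho_f*Vf + rho_m*(1-Vf) = 2.2*0.47 + 1.2*0.53 = 1.67 g/cm^3

1.67 g/cm^3


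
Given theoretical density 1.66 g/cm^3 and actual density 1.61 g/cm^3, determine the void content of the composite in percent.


Void% = (rho_theo - rho_actual)/rho_theo * 100 = (1.66 - 1.61)/1.66 * 100 = 3.01%

3.01%


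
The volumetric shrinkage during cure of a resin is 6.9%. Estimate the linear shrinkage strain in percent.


Linear shrinkage ≈ vol_shrink/3 = 6.9/3 = 2.3%

2.3%


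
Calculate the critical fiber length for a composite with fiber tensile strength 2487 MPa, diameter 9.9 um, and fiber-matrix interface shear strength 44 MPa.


Lc = sigma_f * d / (2 * tau_i) = 2487 * 9.9 / (2 * 44) = 279.8 um

279.8 um


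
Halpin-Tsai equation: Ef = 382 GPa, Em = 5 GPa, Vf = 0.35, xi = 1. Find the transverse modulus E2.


eta = (Ef/Em - 1)/(Ef/Em + xi) = (76.4 - 1)/(76.4 + 1) = 0.9742
E2 = Em*(1+xi*eta*Vf)/(1-eta*Vf) = 10.17 GPa

10.17 GPa


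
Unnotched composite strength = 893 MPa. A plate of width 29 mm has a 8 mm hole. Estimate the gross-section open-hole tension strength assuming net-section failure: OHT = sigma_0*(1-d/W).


OHT = sigma_0*(1-d/W) = 893*(1-8/29) = 646.7 MPa

646.7 MPa


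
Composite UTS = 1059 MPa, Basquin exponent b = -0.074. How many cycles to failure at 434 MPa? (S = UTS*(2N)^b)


N = 0.5 * (S/UTS)^(1/b) = 0.5 * (434/1059)^(1/-0.074) = 85938.8102 cycles

85938.8102 cycles


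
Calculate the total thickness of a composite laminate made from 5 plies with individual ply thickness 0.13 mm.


h = n * t_ply = 5 * 0.13 = 0.65 mm

0.65 mm


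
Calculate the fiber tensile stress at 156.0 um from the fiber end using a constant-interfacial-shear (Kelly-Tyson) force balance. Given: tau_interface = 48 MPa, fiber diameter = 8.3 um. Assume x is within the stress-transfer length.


Force balance: sigma_f * (pi*d^2/4) = tau * (pi*d) * x  ->  sigma_f = 4 * tau * x / d
sigma_f = 4 * 48 * 156.0 / 8.3 = 3608.7 MPa

3608.7 MPa


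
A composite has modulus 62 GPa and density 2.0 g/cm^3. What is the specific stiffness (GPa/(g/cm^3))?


Specific stiffness = E/rho = 62/2.0 = 31.0 GPa/(g/cm^3)

31.0 GPa/(g/cm^3)


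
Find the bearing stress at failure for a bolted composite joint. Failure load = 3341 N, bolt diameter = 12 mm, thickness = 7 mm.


sigma_br = F/(d*h) = 3341/(12*7) = 39.8 MPa

39.8 MPa


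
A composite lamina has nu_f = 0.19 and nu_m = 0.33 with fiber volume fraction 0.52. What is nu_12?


nu_12 = nu_f*Vf + nu_m*(1-Vf) = 0.19*0.52 + 0.33*0.48 = 0.2572

0.2572


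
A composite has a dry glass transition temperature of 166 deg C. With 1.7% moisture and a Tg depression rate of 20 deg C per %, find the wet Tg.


Tg_wet = Tg_dry - k*moisture = 166 - 20*1.7 = 132.0 deg C

132.0 deg C


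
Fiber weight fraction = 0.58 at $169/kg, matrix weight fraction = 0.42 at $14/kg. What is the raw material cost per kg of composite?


Cost = cost_f*Wf + cost_m*Wm = 169*0.58 + 14*0.42 = $103.9/kg

$103.9/kg


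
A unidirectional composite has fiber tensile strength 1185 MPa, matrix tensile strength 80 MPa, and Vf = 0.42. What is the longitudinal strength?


sigma_1 = sigma_f*Vf + sigma_m*(1-Vf) = 1185*0.42 + 80*0.58 = 544.1 MPa

544.1 MPa


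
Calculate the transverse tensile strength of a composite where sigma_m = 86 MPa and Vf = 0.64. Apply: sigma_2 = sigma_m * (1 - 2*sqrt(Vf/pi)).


factor = 1 - 2*sqrt(0.64/pi) = 0.0973
sigma_2 = 86 * 0.0973 = 8.37 MPa

8.37 MPa


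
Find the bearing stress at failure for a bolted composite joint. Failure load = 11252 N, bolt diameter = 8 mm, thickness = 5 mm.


sigma_br = F/(d*h) = 11252/(8*5) = 281.3 MPa

281.3 MPa


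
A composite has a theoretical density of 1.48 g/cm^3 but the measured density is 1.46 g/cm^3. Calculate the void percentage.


Void% = (rho_theo - rho_actual)/rho_theo * 100 = (1.48 - 1.46)/1.48 * 100 = 1.35%

1.35%


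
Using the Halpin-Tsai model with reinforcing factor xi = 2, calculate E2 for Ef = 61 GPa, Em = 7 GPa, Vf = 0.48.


eta = (Ef/Em - 1)/(Ef/Em + xi) = (8.7143 - 1)/(8.7143 + 2) = 0.72
E2 = Em*(1+xi*eta*Vf)/(1-eta*Vf) = 18.09 GPa

18.09 GPa


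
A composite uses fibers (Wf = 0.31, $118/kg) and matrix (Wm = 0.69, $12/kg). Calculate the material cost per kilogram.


Cost = cost_f*Wf + cost_m*Wm = 118*0.31 + 12*0.69 = $44.86/kg

$44.86/kg


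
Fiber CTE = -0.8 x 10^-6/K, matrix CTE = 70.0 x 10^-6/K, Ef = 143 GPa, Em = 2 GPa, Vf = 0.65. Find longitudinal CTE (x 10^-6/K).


E1 = Ef*Vf + Em*(1-Vf) = 93.65
alpha_1 = (alpha_f*Ef*Vf + alpha_m*Em*(1-Vf))/E1 = -0.27 x 10^-6/K

-0.27 x 10^-6/K


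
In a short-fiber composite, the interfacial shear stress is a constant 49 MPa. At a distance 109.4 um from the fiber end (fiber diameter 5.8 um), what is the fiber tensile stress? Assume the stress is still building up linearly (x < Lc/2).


Force balance: sigma_f * (pi*d^2/4) = tau * (pi*d) * x  ->  sigma_f = 4 * tau * x / d
sigma_f = 4 * 49 * 109.4 / 5.8 = 3697.0 MPa

3697.0 MPa


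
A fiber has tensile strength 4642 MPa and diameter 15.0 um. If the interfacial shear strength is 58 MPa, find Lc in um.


Lc = sigma_f * d / (2 * tau_i) = 4642 * 15.0 / (2 * 58) = 600.3 um

600.3 um


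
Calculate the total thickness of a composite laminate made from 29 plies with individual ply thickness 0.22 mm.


h = n * t_ply = 29 * 0.22 = 6.38 mm

6.38 mm


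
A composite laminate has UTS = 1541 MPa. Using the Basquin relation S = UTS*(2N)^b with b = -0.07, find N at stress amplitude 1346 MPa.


N = 0.5 * (S/UTS)^(1/b) = 0.5 * (1346/1541)^(1/-0.07) = 3.4543 cycles

3.4543 cycles


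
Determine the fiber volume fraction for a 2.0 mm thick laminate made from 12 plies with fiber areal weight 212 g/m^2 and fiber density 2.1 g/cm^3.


Vf = n * FAW / (rho_f * h * 1000) = 12 * 212 / (2.1 * 2.0 * 1000) = 0.6057

0.6057


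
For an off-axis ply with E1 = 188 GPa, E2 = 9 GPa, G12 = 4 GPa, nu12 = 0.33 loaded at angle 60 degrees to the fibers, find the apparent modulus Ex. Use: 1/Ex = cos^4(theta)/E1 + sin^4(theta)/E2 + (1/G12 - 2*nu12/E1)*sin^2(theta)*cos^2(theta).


cos^4(60) = 0.0625, sin^4(60) = 0.5625, sin^2(60)*cos^2(60) = 0.1875
1/G12 - 2*nu12/E1 = 1/4 - 2*0.33/188 = 0.246489 GPa^-1
1/Ex = 0.0625/188 + 0.5625/9 + 0.246489*0.1875 = 0.1090492 GPa^-1
Ex = 9.17 GPa

9.17 GPa


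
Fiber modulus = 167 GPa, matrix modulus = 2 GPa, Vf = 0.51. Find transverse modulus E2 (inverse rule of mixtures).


1/E2 = Vf/Ef + (1-Vf)/Em = 0.51/167 + 0.49/2
E2 = 4.03 GPa

4.03 GPa


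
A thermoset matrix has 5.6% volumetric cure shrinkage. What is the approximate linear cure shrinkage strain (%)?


Linear shrinkage ≈ vol_shrink/3 = 5.6/3 = 1.867%

1.867%


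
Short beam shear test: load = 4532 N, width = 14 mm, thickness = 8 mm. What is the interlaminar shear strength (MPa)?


ILSS = 3F/(4bh) = 3*4532/(4*14*8) = 30.35 MPa

30.35 MPa


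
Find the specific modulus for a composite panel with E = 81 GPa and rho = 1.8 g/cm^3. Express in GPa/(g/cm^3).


Specific stiffness = E/rho = 81/1.8 = 45.0 GPa/(g/cm^3)

45.0 GPa/(g/cm^3)


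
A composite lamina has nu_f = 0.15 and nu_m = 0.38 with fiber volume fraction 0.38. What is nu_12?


nu_12 = nu_f*Vf + nu_m*(1-Vf) = 0.15*0.38 + 0.38*0.62 = 0.2926

0.2926


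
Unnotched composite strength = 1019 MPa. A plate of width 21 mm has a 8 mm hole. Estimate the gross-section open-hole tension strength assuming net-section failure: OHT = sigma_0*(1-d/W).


OHT = sigma_0*(1-d/W) = 1019*(1-8/21) = 630.8 MPa

630.8 MPa


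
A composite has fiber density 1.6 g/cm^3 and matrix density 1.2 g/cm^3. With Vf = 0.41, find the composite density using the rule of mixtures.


rho_c = rho_f*Vf + rho_m*(1-Vf) = 1.6*0.41 + 1.2*0.59 = 1.364 g/cm^3

1.364 g/cm^3


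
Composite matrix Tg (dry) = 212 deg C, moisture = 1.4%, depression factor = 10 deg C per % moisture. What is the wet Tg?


Tg_wet = Tg_dry - k*moisture = 212 - 10*1.4 = 198.0 deg C

198.0 deg C


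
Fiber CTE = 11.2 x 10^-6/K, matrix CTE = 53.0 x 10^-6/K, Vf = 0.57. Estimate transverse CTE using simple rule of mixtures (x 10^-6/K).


alpha_2 = alpha_f*Vf + alpha_m*(1-Vf) = 11.2*0.57 + 53.0*0.43 = 29.2 x 10^-6/K

29.2 x 10^-6/K


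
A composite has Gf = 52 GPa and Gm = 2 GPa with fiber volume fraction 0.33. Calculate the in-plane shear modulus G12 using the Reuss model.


1/G12 = Vf/Gf + (1-Vf)/Gm = 0.33/52 + 0.67/2
G12 = 2.93 GPa

2.93 GPa


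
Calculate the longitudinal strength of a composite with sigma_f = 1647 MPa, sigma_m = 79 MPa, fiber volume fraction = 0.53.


sigma_1 = sigma_f*Vf + sigma_m*(1-Vf) = 1647*0.53 + 79*0.47 = 910.0 MPa

910.0 MPa


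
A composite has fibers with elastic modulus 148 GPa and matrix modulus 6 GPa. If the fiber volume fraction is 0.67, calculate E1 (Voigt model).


E1 = Ef*Vf + Em*(1-Vf) = 148*0.67 + 6*0.33 = 101.14 GPa

101.14 GPa


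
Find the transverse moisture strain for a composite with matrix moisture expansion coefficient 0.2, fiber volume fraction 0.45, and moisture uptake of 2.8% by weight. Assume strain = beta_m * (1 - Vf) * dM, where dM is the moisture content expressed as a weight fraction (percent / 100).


dM = 2.8/100 = 0.028
strain = beta_m * (1-Vf) * dM = 0.2 * 0.55 * 0.028 = 0.00308

0.00308


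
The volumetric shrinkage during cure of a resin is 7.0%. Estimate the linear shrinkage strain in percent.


Linear shrinkage ≈ vol_shrink/3 = 7.0/3 = 2.333%

2.333%


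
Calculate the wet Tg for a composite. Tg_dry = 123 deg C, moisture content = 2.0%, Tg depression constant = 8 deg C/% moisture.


Tg_wet = Tg_dry - k*moisture = 123 - 8*2.0 = 107.0 deg C

107.0 deg C


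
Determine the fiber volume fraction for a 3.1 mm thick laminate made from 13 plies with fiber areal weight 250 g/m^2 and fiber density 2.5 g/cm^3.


Vf = n * FAW / (rho_f * h * 1000) = 13 * 250 / (2.5 * 3.1 * 1000) = 0.4194

0.4194


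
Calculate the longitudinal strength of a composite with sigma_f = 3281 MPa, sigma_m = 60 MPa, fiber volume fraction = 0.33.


sigma_1 = sigma_f*Vf + sigma_m*(1-Vf) = 3281*0.33 + 60*0.67 = 1122.9 MPa

1122.9 MPa


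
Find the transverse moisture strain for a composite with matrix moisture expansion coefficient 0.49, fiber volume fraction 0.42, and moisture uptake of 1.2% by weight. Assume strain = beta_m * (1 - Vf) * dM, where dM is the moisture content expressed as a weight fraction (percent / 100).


dM = 1.2/100 = 0.012
strain = beta_m * (1-Vf) * dM = 0.49 * 0.58 * 0.012 = 0.0034104

0.0034104


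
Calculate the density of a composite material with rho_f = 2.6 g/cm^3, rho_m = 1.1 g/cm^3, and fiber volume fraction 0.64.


rho_c = rho_f*Vf + rho_m*(1-Vf) = 2.6*0.64 + 1.1*0.36 = 2.06 g/cm^3

2.06 g/cm^3


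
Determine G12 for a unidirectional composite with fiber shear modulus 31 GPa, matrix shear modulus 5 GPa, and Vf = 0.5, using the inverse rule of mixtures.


1/G12 = Vf/Gf + (1-Vf)/Gm = 0.5/31 + 0.5/5
G12 = 8.61 GPa

8.61 GPa


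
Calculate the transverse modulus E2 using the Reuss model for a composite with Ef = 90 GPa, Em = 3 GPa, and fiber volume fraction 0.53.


1/E2 = Vf/Ef + (1-Vf)/Em = 0.53/90 + 0.47/3
E2 = 6.15 GPa

6.15 GPa


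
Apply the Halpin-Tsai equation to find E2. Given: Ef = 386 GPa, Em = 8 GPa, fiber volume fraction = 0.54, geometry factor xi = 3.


eta = (Ef/Em - 1)/(Ef/Em + xi) = (48.25 - 1)/(48.25 + 3) = 0.922
E2 = Em*(1+xi*eta*Vf)/(1-eta*Vf) = 39.73 GPa

39.73 GPa


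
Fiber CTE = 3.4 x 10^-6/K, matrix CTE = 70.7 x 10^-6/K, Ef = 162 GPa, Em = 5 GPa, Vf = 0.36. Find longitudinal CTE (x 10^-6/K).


E1 = Ef*Vf + Em*(1-Vf) = 61.52
alpha_1 = (alpha_f*Ef*Vf + alpha_m*Em*(1-Vf))/E1 = 6.9 x 10^-6/K

6.9 x 10^-6/K


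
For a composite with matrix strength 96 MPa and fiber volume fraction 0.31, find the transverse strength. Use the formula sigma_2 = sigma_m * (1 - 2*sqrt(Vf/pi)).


factor = 1 - 2*sqrt(0.31/pi) = 0.3717
sigma_2 = 96 * 0.3717 = 35.69 MPa

35.69 MPa


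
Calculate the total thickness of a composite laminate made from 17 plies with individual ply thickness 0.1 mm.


h = n * t_ply = 17 * 0.1 = 1.7 mm

1.7 mm


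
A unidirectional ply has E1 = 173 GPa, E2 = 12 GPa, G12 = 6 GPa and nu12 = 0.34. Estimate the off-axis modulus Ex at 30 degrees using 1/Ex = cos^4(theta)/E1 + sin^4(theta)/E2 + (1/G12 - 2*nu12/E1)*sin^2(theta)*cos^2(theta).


cos^4(30) = 0.5625, sin^4(30) = 0.0625, sin^2(30)*cos^2(30) = 0.1875
1/G12 - 2*nu12/E1 = 1/6 - 2*0.34/173 = 0.162736 GPa^-1
1/Ex = 0.5625/173 + 0.0625/12 + 0.162736*0.1875 = 0.0389728 GPa^-1
Ex = 25.66 GPa

25.66 GPa


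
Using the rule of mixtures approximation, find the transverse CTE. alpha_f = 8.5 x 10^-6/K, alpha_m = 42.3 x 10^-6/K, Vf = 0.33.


alpha_2 = alpha_f*Vf + alpha_m*(1-Vf) = 8.5*0.33 + 42.3*0.67 = 31.1 x 10^-6/K

31.1 x 10^-6/K


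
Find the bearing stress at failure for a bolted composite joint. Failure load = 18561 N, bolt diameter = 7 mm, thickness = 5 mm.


sigma_br = F/(d*h) = 18561/(7*5) = 530.3 MPa

530.3 MPa


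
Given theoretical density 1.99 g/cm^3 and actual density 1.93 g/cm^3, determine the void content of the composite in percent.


Void% = (rho_theo - rho_actual)/rho_theo * 100 = (1.99 - 1.93)/1.99 * 100 = 3.02%

3.02%


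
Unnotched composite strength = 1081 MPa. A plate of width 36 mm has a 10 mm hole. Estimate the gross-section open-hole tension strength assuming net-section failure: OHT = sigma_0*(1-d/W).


OHT = sigma_0*(1-d/W) = 1081*(1-10/36) = 780.7 MPa

780.7 MPa


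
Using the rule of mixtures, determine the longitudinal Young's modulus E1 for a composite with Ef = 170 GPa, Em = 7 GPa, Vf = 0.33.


E1 = Ef*Vf + Em*(1-Vf) = 170*0.33 + 7*0.67 = 60.79 GPa

60.79 GPa


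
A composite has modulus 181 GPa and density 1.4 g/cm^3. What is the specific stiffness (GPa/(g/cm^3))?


Specific stiffness = E/rho = 181/1.4 = 129.3 GPa/(g/cm^3)

129.3 GPa/(g/cm^3)


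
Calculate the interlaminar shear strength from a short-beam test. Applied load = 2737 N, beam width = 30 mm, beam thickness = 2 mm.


ILSS = 3F/(4bh) = 3*2737/(4*30*2) = 34.21 MPa

34.21 MPa


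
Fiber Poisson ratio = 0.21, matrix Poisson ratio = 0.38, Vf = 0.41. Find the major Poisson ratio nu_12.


nu_12 = nu_f*Vf + nu_m*(1-Vf) = 0.21*0.41 + 0.38*0.59 = 0.3103

0.3103


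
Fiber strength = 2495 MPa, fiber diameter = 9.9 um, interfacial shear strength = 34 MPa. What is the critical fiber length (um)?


Lc = sigma_f * d / (2 * tau_i) = 2495 * 9.9 / (2 * 34) = 363.2 um

363.2 um


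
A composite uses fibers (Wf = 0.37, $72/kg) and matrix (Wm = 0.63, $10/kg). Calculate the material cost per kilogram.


Cost = cost_f*Wf + cost_m*Wm = 72*0.37 + 10*0.63 = $32.94/kg

$32.94/kg


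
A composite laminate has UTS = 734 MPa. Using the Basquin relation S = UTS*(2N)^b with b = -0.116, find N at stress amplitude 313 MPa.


N = 0.5 * (S/UTS)^(1/b) = 0.5 * (313/734)^(1/-0.116) = 776.1276 cycles

776.1276 cycles


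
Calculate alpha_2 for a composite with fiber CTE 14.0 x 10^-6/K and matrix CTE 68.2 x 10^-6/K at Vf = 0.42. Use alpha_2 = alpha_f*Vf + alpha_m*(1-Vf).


alpha_2 = alpha_f*Vf + alpha_m*(1-Vf) = 14.0*0.42 + 68.2*0.58 = 45.4 x 10^-6/K

45.4 x 10^-6/K


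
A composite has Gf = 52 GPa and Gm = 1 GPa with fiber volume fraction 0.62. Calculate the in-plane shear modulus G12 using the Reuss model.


1/G12 = Vf/Gf + (1-Vf)/Gm = 0.62/52 + 0.38/1
G12 = 2.55 GPa

2.55 GPa


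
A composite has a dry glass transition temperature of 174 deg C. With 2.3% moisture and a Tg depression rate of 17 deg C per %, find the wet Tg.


Tg_wet = Tg_dry - k*moisture = 174 - 17*2.3 = 134.9 deg C

134.9 deg C


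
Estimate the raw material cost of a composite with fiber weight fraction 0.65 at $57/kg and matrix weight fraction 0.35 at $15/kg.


Cost = cost_f*Wf + cost_m*Wm = 57*0.65 + 15*0.35 = $42.3/kg

$42.3/kg


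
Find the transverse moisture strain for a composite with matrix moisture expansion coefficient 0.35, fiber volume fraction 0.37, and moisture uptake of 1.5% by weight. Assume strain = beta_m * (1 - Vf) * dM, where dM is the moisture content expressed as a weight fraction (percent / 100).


dM = 1.5/100 = 0.015
strain = beta_m * (1-Vf) * dM = 0.35 * 0.63 * 0.015 = 0.0033075

0.0033075


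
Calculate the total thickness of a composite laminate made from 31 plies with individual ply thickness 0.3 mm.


h = n * t_ply = 31 * 0.3 = 9.3 mm

9.3 mm


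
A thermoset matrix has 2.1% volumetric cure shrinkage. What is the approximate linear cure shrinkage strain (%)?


Linear shrinkage ≈ vol_shrink/3 = 2.1/3 = 0.7%

0.7%


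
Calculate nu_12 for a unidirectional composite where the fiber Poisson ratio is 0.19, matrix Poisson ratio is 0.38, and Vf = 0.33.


nu_12 = nu_f*Vf + nu_m*(1-Vf) = 0.19*0.33 + 0.38*0.67 = 0.3173

0.3173


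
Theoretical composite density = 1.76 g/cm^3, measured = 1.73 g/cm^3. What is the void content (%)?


Void% = (rho_theo - rho_actual)/rho_theo * 100 = (1.76 - 1.73)/1.76 * 100 = 1.7%

1.7%


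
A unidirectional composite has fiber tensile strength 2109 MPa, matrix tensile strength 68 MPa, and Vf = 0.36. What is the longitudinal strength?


sigma_1 = sigma_f*Vf + sigma_m*(1-Vf) = 2109*0.36 + 68*0.64 = 802.8 MPa

802.8 MPa


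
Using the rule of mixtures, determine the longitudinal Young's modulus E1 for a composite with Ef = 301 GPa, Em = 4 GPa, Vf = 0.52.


E1 = Ef*Vf + Em*(1-Vf) = 301*0.52 + 4*0.48 = 158.44 GPa

158.44 GPa


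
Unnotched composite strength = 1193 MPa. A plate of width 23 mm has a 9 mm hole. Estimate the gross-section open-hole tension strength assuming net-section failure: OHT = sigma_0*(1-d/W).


OHT = sigma_0*(1-d/W) = 1193*(1-9/23) = 726.2 MPa

726.2 MPa


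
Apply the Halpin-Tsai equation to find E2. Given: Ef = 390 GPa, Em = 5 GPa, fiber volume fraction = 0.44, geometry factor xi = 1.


eta = (Ef/Em - 1)/(Ef/Em + xi) = (78.0 - 1)/(78.0 + 1) = 0.9747
E2 = Em*(1+xi*eta*Vf)/(1-eta*Vf) = 12.51 GPa

12.51 GPa


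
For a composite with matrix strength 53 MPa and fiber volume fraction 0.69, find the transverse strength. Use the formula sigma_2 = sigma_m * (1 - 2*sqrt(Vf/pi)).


factor = 1 - 2*sqrt(0.69/pi) = 0.0627
sigma_2 = 53 * 0.0627 = 3.32 MPa

3.32 MPa


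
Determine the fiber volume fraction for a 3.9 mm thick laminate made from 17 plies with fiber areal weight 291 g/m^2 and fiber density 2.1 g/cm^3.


Vf = n * FAW / (rho_f * h * 1000) = 17 * 291 / (2.1 * 3.9 * 1000) = 0.604

0.604


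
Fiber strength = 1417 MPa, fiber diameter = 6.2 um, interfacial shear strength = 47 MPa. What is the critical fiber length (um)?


Lc = sigma_f * d / (2 * tau_i) = 1417 * 6.2 / (2 * 47) = 93.5 um

93.5 um


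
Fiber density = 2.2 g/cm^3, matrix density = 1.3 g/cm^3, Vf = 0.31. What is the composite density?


rho_c = rho_f*Vf + rho_m*(1-Vf) = 2.2*0.31 + 1.3*0.69 = 1.579 g/cm^3

1.579 g/cm^3


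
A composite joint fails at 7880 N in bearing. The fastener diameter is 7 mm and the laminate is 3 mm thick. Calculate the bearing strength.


sigma_br = F/(d*h) = 7880/(7*3) = 375.2 MPa

375.2 MPa


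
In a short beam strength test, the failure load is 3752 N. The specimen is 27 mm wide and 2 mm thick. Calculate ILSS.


ILSS = 3F/(4bh) = 3*3752/(4*27*2) = 52.11 MPa

52.11 MPa


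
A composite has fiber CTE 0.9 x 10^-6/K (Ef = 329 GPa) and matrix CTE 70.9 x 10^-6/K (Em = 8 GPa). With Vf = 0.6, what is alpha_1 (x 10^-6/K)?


E1 = Ef*Vf + Em*(1-Vf) = 200.6
alpha_1 = (alpha_f*Ef*Vf + alpha_m*Em*(1-Vf))/E1 = 2.02 x 10^-6/K

2.02 x 10^-6/K


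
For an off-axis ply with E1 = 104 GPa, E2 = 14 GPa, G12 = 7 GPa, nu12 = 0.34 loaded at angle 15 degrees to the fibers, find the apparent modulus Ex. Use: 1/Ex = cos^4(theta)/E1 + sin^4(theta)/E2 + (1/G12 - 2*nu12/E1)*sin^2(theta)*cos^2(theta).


cos^4(15) = 0.870513, sin^4(15) = 0.004487, sin^2(15)*cos^2(15) = 0.0625
1/G12 - 2*nu12/E1 = 1/7 - 2*0.34/104 = 0.136319 GPa^-1
1/Ex = 0.870513/104 + 0.004487/14 + 0.136319*0.0625 = 0.0172108 GPa^-1
Ex = 58.1 GPa

58.1 GPa


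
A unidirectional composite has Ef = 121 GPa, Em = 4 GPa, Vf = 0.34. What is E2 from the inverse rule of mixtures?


1/E2 = Vf/Ef + (1-Vf)/Em = 0.34/121 + 0.66/4
E2 = 5.96 GPa

5.96 GPa


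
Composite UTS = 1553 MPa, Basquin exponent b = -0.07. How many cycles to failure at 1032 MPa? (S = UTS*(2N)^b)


N = 0.5 * (S/UTS)^(1/b) = 0.5 * (1032/1553)^(1/-0.07) = 171.6195 cycles

171.6195 cycles


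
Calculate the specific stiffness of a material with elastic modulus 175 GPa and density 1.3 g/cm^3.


Specific stiffness = E/rho = 175/1.3 = 134.6 GPa/(g/cm^3)

134.6 GPa/(g/cm^3)


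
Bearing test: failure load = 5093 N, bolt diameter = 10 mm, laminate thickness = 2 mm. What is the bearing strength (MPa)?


sigma_br = F/(d*h) = 5093/(10*2) = 254.7 MPa

254.7 MPa


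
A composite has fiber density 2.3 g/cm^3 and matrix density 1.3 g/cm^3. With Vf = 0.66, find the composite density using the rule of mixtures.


rho_c = rho_f*Vf + rho_m*(1-Vf) = 2.3*0.66 + 1.3*0.34 = 1.96 g/cm^3

1.96 g/cm^3


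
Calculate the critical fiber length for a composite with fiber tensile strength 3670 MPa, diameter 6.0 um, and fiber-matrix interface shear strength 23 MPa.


Lc = sigma_f * d / (2 * tau_i) = 3670 * 6.0 / (2 * 23) = 478.7 um

478.7 um


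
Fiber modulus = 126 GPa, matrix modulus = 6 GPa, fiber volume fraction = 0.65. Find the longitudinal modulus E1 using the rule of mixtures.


E1 = Ef*Vf + Em*(1-Vf) = 126*0.65 + 6*0.35 = 84.0 GPa

84.0 GPa


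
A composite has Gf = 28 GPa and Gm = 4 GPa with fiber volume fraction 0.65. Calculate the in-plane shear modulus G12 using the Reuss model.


1/G12 = Vf/Gf + (1-Vf)/Gm = 0.65/28 + 0.35/4
G12 = 9.03 GPa

9.03 GPa


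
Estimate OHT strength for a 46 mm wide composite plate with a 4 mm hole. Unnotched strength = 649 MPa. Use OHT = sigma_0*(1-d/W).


OHT = sigma_0*(1-d/W) = 649*(1-4/46) = 592.6 MPa

592.6 MPa
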